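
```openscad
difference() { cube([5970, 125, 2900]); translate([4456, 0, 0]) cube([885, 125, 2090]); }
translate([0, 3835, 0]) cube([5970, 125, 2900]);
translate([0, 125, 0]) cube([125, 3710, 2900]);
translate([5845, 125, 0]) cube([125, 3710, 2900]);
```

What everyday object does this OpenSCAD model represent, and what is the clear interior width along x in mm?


A single room. The interior width is 5720 mm.

Four walls enclosing a rectangle with a door in the front wall — a room. Outside width 5970 minus two 125 mm walls gives 5720 mm.


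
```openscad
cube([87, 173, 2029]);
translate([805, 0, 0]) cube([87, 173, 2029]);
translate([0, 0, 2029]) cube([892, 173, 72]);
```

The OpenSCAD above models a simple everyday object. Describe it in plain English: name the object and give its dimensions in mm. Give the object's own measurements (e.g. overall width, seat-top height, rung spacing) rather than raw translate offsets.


A door frame. The clear opening is 718 mm wide and 2029 mm high. Two 87 mm wide jambs, 173 mm deep, stand either side of the opening from the floor to the top of the opening. A 72 mm thick head sits across the top of both jambs, spanning the full outside width of the frame.


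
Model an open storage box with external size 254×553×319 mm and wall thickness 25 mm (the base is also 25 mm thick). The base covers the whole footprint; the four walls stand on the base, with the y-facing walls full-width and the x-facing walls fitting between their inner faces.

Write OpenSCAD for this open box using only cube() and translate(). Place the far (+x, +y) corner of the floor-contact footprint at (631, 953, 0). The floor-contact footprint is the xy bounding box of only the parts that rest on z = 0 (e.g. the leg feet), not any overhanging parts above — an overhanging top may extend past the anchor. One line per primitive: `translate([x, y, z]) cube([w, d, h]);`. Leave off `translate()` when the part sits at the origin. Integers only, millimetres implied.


translate([377, 400, 0]) cube([254, 553, 25]);
translate([377, 400, 25]) cube([254, 25, 294]);
translate([377, 928, 25]) cube([254, 25, 294]);
translate([377, 425, 25]) cube([25, 503, 294]);
translate([606, 425, 25]) cube([25, 503, 294]);


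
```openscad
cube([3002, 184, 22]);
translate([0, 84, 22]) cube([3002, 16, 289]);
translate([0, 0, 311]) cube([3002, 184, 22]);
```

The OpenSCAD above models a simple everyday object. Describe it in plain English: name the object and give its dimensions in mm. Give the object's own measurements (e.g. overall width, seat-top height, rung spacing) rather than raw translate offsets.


An I-beam lying along x, 3002 mm long. Overall section height 333 mm. Two flanges 184 mm wide (y) and 22 mm thick, one on the floor and one at the top; a web 16 mm thick runs between them, centred on the flange width.


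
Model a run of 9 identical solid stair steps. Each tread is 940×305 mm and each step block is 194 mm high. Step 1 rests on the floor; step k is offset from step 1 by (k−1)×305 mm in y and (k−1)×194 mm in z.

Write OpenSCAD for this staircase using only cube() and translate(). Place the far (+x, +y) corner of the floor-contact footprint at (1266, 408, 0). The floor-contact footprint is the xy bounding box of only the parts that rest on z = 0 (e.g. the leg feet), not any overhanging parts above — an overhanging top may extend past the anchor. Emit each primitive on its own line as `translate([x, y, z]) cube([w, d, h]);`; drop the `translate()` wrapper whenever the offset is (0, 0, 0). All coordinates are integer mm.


translate([326, 103, 0]) cube([940, 305, 194]);
translate([326, 408, 194]) cube([940, 305, 194]);
translate([326, 713, 388]) cube([940, 305, 194]);
translate([326, 1018, 582]) cube([940, 305, 194]);
translate([326, 1323, 776]) cube([940, 305, 194]);
translate([326, 1628, 970]) cube([940, 305, 194]);
translate([326, 1933, 1164]) cube([940, 305, 194]);
translate([326, 2238, 1358]) cube([940, 305, 194]);
translate([326, 2543, 1552]) cube([940, 305, 194]);


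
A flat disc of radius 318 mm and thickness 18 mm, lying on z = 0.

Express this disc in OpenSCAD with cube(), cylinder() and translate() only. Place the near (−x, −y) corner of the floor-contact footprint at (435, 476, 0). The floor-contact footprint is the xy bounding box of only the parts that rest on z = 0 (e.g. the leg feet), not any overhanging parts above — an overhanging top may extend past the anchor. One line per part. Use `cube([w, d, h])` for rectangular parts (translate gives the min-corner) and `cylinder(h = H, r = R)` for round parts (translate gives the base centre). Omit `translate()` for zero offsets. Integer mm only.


translate([753, 794, 0]) cylinder(h = 18, r = 318);


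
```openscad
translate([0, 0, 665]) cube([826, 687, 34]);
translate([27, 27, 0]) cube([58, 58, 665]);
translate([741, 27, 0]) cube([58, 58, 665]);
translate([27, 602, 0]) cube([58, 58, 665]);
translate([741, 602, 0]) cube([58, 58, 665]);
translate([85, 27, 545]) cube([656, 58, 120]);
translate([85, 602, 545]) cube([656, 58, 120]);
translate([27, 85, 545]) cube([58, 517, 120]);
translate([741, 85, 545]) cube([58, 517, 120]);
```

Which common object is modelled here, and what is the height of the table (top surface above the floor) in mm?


A table. The table height is 699 mm.

A 826×687×34 slab sits at z = 665 on four 58 mm square posts — a table. The top surface is at 665 + 34 = 699 mm.


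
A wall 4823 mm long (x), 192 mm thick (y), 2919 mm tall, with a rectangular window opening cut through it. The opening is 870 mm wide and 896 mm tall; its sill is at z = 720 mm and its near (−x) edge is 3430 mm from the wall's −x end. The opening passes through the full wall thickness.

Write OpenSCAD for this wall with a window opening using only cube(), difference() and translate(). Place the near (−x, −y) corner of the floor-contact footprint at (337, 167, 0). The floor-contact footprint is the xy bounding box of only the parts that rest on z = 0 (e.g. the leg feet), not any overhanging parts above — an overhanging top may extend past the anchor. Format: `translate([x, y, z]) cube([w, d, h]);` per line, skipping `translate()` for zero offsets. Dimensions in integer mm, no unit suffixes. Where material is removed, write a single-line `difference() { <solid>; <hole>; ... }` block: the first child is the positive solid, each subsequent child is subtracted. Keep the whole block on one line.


difference() { translate([337, 167, 0]) cube([4823, 192, 2919]); translate([3767, 167, 720]) cube([870, 192, 896]); }


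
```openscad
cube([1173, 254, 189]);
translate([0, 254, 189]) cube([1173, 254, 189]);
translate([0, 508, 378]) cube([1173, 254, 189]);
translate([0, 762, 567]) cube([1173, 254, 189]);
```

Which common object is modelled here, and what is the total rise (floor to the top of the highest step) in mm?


A staircase. The total rise is 756 mm.

4 identical blocks, each offset up and back from the previous — a staircase. Each step is 189 mm tall and there are 4 of them, so the total rise is 4 × 189 = 756 mm.


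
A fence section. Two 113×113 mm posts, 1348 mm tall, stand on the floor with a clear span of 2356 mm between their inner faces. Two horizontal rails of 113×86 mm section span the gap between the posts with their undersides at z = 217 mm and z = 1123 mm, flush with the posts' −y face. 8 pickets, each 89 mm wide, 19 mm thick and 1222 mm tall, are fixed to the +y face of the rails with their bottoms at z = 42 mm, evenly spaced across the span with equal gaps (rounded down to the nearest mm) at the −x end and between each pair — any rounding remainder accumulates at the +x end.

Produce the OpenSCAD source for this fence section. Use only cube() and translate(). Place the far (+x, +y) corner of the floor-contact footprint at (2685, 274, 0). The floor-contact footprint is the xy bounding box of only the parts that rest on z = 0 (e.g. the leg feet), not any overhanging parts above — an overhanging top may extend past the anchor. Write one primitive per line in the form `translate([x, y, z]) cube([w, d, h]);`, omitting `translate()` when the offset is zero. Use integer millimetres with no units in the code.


translate([103, 161, 0]) cube([113, 113, 1348]);
translate([2572, 161, 0]) cube([113, 113, 1348]);
translate([216, 161, 217]) cube([2356, 113, 86]);
translate([216, 161, 1123]) cube([2356, 113, 86]);
translate([398, 274, 42]) cube([89, 19, 1222]);
translate([669, 274, 42]) cube([89, 19, 1222]);
translate([940, 274, 42]) cube([89, 19, 1222]);
translate([1211, 274, 42]) cube([89, 19, 1222]);
translate([1482, 274, 42]) cube([89, 19, 1222]);
translate([1753, 274, 42]) cube([89, 19, 1222]);
translate([2024, 274, 42]) cube([89, 19, 1222]);
translate([2295, 274, 42]) cube([89, 19, 1222]);


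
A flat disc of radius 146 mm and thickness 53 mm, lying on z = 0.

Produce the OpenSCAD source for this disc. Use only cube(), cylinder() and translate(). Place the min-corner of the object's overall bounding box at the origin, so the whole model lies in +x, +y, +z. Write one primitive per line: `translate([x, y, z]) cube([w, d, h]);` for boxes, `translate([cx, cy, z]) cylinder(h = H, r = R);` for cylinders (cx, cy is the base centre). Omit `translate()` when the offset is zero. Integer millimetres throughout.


translate([146, 146, 0]) cylinder(h = 53, r = 146);


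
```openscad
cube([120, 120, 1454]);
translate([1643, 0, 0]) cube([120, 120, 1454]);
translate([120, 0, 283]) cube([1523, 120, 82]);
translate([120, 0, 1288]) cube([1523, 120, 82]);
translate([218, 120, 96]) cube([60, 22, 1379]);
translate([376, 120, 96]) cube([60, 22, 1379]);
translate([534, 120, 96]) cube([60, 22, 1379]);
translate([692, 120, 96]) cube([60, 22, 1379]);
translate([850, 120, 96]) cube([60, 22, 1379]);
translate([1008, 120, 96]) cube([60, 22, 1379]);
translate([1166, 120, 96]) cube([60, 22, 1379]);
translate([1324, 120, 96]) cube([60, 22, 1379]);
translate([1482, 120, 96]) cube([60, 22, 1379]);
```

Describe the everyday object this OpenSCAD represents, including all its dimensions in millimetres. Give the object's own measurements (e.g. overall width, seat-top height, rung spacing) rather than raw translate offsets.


A fence section. Two 120×120 mm posts, 1454 mm tall, stand on the floor with a clear span of 1523 mm between their inner faces. Two horizontal rails of 120×82 mm section span the gap between the posts with their undersides at z = 283 mm and z = 1288 mm, flush with the posts' −y face. 9 pickets, each 60 mm wide, 22 mm thick and 1379 mm tall, are fixed to the +y face of the rails with their bottoms at z = 96 mm, spaced across the span with a 98 mm gap after the −x post and between neighbouring pickets, with 101 mm left before the +x post.


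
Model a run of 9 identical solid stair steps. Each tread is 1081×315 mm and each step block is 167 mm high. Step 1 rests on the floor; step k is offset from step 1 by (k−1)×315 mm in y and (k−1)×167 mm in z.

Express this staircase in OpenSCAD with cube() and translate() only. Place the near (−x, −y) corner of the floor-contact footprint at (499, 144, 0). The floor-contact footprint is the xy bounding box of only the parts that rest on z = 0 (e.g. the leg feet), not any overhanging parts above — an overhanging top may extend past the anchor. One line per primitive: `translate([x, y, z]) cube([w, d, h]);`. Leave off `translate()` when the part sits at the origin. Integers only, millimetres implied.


translate([499, 144, 0]) cube([1081, 315, 167]);
translate([499, 459, 167]) cube([1081, 315, 167]);
translate([499, 774, 334]) cube([1081, 315, 167]);
translate([499, 1089, 501]) cube([1081, 315, 167]);
translate([499, 1404, 668]) cube([1081, 315, 167]);
translate([499, 1719, 835]) cube([1081, 315, 167]);
translate([499, 2034, 1002]) cube([1081, 315, 167]);
translate([499, 2349, 1169]) cube([1081, 315, 167]);
translate([499, 2664, 1336]) cube([1081, 315, 167]);


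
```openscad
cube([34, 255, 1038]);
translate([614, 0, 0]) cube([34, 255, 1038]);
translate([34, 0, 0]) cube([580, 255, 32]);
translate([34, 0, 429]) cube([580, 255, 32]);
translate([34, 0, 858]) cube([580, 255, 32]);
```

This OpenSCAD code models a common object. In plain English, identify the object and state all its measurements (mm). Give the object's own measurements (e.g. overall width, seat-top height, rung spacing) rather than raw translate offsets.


An open bookshelf. Two side panels, each 34 mm thick, 255 mm deep and 1038 mm tall, stand 648 mm apart (outside-to-outside). Between them sit 3 shelves, each 32 mm thick and 255 mm deep, spanning the full gap between the sides. The bottom shelf rests on the floor (its underside at z = 0) and the clear gap between one shelf's top and the next shelf's underside is 397 mm.


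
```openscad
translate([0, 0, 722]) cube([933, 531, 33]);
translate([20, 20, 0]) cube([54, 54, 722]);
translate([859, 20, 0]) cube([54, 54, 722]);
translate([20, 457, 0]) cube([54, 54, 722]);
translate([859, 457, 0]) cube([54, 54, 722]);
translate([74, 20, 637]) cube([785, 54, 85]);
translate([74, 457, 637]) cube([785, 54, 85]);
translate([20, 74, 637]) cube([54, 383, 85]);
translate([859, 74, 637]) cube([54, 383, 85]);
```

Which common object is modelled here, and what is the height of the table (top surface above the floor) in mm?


A table. The table height is 755 mm.

A 933×531×33 slab sits at z = 722 on four 54 mm square posts — a table. The top surface is at 722 + 33 = 755 mm.


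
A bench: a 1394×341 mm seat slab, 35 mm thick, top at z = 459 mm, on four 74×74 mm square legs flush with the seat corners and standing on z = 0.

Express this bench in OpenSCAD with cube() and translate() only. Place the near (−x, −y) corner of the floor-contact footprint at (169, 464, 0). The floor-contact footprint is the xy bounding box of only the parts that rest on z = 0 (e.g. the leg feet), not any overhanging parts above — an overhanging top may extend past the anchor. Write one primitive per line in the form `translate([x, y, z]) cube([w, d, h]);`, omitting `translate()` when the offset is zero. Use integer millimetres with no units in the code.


translate([169, 464, 424]) cube([1394, 341, 35]);
translate([169, 464, 0]) cube([74, 74, 424]);
translate([169, 731, 0]) cube([74, 74, 424]);
translate([1489, 464, 0]) cube([74, 74, 424]);
translate([1489, 731, 0]) cube([74, 74, 424]);


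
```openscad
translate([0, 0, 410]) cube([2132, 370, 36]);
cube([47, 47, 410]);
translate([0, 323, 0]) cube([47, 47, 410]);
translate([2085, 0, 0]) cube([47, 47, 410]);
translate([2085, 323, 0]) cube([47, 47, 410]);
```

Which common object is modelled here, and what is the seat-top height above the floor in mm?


A bench. The seat-top height is 446 mm.

A long slab on four corner posts — a bench. The slab sits at z = 410 with thickness 36, so the top is 410 + 36 = 446 mm.


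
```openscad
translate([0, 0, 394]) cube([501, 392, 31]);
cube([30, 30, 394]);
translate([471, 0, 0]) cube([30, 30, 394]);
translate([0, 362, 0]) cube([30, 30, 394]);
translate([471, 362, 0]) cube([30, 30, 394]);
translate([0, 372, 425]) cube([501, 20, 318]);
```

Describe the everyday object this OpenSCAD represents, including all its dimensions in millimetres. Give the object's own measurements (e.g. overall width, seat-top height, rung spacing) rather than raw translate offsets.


A chair. The seat is a 501×392×31 mm slab with its top at z = 425 mm, on four 30×30 mm corner legs (flush with the seat edges, standing on z = 0). A flat backrest 20 mm thick, 318 mm tall, spans the full seat width and rises from the seat top along its +y edge, rear face flush with the rear of the seat.


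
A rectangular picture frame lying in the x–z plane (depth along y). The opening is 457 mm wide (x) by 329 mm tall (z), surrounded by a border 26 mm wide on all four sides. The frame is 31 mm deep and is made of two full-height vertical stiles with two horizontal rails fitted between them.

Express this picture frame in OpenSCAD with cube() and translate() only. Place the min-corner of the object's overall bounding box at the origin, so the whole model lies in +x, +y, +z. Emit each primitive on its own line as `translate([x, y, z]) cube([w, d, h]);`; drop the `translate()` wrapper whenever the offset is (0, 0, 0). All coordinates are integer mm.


cube([26, 31, 381]);
translate([483, 0, 0]) cube([26, 31, 381]);
translate([26, 0, 0]) cube([457, 31, 26]);
translate([26, 0, 355]) cube([457, 31, 26]);


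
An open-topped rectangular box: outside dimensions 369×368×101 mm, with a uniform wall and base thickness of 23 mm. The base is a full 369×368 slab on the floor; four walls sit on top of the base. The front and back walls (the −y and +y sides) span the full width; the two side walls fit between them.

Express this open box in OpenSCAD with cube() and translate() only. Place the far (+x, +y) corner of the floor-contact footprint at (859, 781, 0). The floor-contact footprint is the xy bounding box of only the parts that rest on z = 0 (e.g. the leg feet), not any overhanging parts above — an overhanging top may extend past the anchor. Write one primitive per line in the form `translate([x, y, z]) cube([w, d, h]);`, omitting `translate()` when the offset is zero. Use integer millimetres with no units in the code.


translate([490, 413, 0]) cube([369, 368, 23]);
translate([490, 413, 23]) cube([369, 23, 78]);
translate([490, 758, 23]) cube([369, 23, 78]);
translate([490, 436, 23]) cube([23, 322, 78]);
translate([836, 436, 23]) cube([23, 322, 78]);


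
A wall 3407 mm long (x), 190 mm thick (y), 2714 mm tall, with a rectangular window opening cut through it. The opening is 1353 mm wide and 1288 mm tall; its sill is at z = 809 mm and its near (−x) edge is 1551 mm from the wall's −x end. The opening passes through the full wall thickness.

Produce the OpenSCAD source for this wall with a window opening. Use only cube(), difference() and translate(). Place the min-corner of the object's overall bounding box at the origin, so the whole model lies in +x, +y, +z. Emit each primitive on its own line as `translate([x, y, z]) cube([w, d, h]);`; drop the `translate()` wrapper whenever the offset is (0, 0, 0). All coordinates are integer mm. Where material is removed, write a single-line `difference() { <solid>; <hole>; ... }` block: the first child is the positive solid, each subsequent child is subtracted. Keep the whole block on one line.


difference() { cube([3407, 190, 2714]); translate([1551, 0, 809]) cube([1353, 190, 1288]); }


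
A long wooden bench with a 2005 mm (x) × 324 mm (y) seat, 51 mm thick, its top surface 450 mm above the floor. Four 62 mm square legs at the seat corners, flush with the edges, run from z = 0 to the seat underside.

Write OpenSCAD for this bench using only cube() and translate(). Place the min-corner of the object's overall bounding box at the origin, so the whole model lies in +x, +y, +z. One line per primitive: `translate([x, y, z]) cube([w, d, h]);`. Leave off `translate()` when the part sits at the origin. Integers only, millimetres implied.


translate([0, 0, 399]) cube([2005, 324, 51]);
cube([62, 62, 399]);
translate([0, 262, 0]) cube([62, 62, 399]);
translate([1943, 0, 0]) cube([62, 62, 399]);
translate([1943, 262, 0]) cube([62, 62, 399]);


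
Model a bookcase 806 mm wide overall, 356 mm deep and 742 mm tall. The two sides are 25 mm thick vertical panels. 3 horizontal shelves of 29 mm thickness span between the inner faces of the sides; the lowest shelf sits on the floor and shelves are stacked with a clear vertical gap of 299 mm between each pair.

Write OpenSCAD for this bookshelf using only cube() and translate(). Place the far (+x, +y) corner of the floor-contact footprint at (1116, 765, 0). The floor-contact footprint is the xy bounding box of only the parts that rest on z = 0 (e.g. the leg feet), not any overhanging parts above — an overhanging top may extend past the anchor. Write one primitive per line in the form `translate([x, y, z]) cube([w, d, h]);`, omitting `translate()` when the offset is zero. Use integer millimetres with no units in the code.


translate([310, 409, 0]) cube([25, 356, 742]);
translate([1091, 409, 0]) cube([25, 356, 742]);
translate([335, 409, 0]) cube([756, 356, 29]);
translate([335, 409, 328]) cube([756, 356, 29]);
translate([335, 409, 656]) cube([756, 356, 29]);


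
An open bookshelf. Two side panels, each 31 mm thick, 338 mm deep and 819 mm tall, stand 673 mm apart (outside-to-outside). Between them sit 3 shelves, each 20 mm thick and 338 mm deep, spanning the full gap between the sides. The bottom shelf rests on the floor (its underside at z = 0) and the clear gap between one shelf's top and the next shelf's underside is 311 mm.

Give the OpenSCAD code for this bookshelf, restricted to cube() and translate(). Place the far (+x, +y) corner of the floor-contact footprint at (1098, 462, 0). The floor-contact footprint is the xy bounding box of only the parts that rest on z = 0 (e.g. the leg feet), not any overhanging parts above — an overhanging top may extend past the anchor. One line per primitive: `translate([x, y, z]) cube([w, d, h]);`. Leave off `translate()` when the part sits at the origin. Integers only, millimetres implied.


translate([425, 124, 0]) cube([31, 338, 819]);
translate([1067, 124, 0]) cube([31, 338, 819]);
translate([456, 124, 0]) cube([611, 338, 20]);
translate([456, 124, 331]) cube([611, 338, 20]);
translate([456, 124, 662]) cube([611, 338, 20]);


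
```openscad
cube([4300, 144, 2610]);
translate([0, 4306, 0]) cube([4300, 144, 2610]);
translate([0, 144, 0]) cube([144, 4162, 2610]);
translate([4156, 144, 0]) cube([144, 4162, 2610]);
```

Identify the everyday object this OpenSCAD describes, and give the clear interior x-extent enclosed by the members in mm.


A house (or room) frame. The interior width is 4012 mm.

Four 2610 mm walls enclosing a rectangle with no floor or roof — a room or house frame. Outside width is 4300 mm and wall thickness is 144 mm, so the interior width is 4300 − 2 × 144 = 4012 mm.


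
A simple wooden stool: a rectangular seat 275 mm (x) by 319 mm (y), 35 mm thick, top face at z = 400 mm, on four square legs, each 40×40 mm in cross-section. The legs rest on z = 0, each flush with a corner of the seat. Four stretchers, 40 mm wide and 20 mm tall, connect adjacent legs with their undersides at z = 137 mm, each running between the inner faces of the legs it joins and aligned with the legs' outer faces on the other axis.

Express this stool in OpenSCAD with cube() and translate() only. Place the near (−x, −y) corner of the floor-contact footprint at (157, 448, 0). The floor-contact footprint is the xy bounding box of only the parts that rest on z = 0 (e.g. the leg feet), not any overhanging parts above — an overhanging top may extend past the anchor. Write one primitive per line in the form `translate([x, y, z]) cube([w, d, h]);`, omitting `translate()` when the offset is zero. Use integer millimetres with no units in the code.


// leg_h = 400 - 35 = 365
// stretcher span = 275 - 2*40 = 195
translate([157, 448, 365]) cube([275, 319, 35]);
translate([157, 448, 0]) cube([40, 40, 365]);
translate([392, 448, 0]) cube([40, 40, 365]);
translate([157, 727, 0]) cube([40, 40, 365]);
translate([392, 727, 0]) cube([40, 40, 365]);
translate([197, 448, 137]) cube([195, 40, 20]);
translate([197, 727, 137]) cube([195, 40, 20]);
translate([157, 488, 137]) cube([40, 239, 20]);
translate([392, 488, 137]) cube([40, 239, 20]);


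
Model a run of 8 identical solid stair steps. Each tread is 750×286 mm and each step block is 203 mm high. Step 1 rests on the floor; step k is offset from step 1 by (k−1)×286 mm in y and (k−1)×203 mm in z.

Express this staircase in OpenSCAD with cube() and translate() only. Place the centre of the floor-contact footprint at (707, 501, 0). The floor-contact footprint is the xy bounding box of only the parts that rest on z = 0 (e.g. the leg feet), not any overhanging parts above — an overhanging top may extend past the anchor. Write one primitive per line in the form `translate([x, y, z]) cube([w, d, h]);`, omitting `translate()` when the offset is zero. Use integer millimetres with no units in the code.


translate([332, 358, 0]) cube([750, 286, 203]);
translate([332, 644, 203]) cube([750, 286, 203]);
translate([332, 930, 406]) cube([750, 286, 203]);
translate([332, 1216, 609]) cube([750, 286, 203]);
translate([332, 1502, 812]) cube([750, 286, 203]);
translate([332, 1788, 1015]) cube([750, 286, 203]);
translate([332, 2074, 1218]) cube([750, 286, 203]);
translate([332, 2360, 1421]) cube([750, 286, 203]);


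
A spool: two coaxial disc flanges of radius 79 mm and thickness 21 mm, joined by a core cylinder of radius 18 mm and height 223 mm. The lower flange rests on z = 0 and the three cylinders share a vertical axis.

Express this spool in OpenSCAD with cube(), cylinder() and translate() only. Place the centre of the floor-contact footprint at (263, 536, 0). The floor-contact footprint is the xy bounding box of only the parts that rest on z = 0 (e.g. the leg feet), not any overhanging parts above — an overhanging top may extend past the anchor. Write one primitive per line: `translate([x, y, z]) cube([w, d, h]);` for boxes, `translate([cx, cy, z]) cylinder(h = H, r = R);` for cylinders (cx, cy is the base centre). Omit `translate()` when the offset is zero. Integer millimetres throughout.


translate([263, 536, 0]) cylinder(h = 21, r = 79);
translate([263, 536, 21]) cylinder(h = 223, r = 18);
translate([263, 536, 244]) cylinder(h = 21, r = 79);


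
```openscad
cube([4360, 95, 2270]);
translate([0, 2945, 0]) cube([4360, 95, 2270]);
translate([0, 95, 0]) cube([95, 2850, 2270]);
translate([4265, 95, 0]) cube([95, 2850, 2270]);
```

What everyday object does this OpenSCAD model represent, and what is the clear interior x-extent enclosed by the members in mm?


A house (or room) frame. The interior width is 4170 mm.

Four 2270 mm walls enclosing a rectangle with no floor or roof — a room or house frame. Outside width is 4360 mm and wall thickness is 95 mm, so the interior width is 4360 − 2 × 95 = 4170 mm.


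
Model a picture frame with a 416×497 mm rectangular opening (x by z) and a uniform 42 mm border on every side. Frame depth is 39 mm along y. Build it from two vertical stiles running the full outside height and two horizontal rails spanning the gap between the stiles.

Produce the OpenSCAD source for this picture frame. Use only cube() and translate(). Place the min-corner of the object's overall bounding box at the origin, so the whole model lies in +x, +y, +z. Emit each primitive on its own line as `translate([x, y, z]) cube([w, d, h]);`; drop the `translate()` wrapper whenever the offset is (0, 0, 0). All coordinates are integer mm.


cube([42, 39, 581]);
translate([458, 0, 0]) cube([42, 39, 581]);
translate([42, 0, 0]) cube([416, 39, 42]);
translate([42, 0, 539]) cube([416, 39, 42]);


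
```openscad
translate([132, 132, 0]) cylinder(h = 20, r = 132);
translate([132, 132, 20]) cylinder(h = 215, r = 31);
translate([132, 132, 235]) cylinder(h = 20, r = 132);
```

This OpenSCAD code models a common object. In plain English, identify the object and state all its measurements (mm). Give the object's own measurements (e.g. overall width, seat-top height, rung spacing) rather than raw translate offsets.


A spool: two coaxial disc flanges of radius 132 mm and thickness 20 mm, joined by a core cylinder of radius 31 mm and height 215 mm. The lower flange rests on z = 0 and the three cylinders share a vertical axis.


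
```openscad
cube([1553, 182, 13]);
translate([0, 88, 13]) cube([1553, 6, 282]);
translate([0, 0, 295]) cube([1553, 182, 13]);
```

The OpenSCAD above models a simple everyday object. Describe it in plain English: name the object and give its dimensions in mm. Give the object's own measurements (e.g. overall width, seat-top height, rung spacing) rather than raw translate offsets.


An I-beam lying along x, 1553 mm long. Overall section height 308 mm. Two flanges 182 mm wide (y) and 13 mm thick, one on the floor and one at the top; a web 6 mm thick runs between them, centred on the flange width.


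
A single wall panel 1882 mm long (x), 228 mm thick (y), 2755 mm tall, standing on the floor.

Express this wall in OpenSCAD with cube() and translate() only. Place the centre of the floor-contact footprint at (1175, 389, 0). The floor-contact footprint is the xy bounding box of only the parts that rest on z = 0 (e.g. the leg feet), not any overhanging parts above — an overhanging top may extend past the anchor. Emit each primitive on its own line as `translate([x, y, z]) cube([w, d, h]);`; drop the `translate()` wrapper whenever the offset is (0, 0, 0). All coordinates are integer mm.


translate([234, 275, 0]) cube([1882, 228, 2755]);


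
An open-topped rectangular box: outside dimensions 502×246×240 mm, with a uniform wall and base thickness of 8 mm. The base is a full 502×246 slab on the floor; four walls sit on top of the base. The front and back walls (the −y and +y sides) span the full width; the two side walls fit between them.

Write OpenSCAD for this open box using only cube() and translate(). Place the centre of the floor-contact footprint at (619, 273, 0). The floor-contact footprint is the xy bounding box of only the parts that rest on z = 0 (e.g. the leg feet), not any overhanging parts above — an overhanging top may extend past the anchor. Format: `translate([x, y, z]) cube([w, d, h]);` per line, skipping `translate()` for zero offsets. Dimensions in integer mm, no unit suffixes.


translate([368, 150, 0]) cube([502, 246, 8]);
translate([368, 150, 8]) cube([502, 8, 232]);
translate([368, 388, 8]) cube([502, 8, 232]);
translate([368, 158, 8]) cube([8, 230, 232]);
translate([862, 158, 8]) cube([8, 230, 232]);


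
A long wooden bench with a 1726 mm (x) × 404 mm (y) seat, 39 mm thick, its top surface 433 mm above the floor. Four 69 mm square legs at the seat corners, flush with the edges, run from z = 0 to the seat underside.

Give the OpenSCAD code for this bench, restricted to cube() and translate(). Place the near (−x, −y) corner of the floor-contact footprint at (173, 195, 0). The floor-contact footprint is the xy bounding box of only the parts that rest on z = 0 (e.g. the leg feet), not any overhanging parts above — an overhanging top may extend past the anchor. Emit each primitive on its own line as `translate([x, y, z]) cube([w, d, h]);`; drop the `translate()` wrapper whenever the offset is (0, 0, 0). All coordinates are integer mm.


translate([173, 195, 394]) cube([1726, 404, 39]);
translate([173, 195, 0]) cube([69, 69, 394]);
translate([173, 530, 0]) cube([69, 69, 394]);
translate([1830, 195, 0]) cube([69, 69, 394]);
translate([1830, 530, 0]) cube([69, 69, 394]);


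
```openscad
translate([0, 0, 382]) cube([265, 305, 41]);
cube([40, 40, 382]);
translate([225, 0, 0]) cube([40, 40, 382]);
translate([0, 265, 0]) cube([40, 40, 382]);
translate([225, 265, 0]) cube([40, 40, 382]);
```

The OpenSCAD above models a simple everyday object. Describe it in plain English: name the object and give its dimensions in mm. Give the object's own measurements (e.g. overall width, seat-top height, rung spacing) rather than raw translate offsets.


A simple wooden stool: a rectangular seat 265 mm (x) by 305 mm (y), 41 mm thick, top face at z = 423 mm, on four square legs, each 40×40 mm in cross-section. The legs rest on z = 0, each flush with a corner of the seat.


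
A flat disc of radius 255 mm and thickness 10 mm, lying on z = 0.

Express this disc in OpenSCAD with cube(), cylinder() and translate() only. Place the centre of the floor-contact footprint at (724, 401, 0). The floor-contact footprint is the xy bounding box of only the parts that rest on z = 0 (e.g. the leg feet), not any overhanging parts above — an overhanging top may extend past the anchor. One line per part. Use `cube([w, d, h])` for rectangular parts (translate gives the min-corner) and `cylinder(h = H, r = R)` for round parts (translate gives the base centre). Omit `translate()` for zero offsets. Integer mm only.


translate([724, 401, 0]) cylinder(h = 10, r = 255);


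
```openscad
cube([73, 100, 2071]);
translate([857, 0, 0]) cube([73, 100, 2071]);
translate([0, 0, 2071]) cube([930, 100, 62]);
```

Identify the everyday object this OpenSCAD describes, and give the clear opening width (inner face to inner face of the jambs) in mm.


A door frame. The clear opening width is 784 mm.

Two 2071 mm tall posts with a header on top — a door frame. The left jamb is 73 mm wide at x = 0; the right jamb starts at x = 857. The clear opening is 857 − 73 = 784 mm.


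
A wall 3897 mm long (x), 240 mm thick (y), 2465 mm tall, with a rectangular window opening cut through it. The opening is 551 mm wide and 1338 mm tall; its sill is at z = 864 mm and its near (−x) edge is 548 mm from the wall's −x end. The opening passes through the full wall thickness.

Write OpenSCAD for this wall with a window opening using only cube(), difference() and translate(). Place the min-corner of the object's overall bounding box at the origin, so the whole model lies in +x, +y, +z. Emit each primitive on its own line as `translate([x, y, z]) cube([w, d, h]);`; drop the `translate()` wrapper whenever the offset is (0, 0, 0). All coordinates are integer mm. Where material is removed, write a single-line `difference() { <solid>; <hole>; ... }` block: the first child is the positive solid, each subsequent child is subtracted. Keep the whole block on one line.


difference() { cube([3897, 240, 2465]); translate([548, 0, 864]) cube([551, 240, 1338]); }


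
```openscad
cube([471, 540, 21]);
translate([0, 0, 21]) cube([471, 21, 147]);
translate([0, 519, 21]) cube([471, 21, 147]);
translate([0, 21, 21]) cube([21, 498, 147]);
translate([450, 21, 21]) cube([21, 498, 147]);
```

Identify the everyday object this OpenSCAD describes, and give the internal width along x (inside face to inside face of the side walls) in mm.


An open box. The internal width is 429 mm.

A 471×540 base slab with four walls standing on it — an open box. The base is 471 mm wide and the walls are 21 mm thick, so the internal width is 471 − 2 × 21 = 429 mm.


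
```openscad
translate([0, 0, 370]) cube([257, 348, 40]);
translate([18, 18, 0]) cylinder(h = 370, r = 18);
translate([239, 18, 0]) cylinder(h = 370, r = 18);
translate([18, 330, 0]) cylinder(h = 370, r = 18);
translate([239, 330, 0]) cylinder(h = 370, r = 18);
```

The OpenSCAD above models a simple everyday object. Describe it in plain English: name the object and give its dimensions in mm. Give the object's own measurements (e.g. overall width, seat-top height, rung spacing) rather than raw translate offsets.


A four-legged stool. The seat is a 257×348×40 mm slab whose top surface is at z = 410 mm; four round legs, each 36 mm in diameter, run from the floor (z = 0) to the underside of the seat, each leg's axis is inset half a diameter from the nearest pair of seat edges (so the leg's bounding box is flush with the corner).


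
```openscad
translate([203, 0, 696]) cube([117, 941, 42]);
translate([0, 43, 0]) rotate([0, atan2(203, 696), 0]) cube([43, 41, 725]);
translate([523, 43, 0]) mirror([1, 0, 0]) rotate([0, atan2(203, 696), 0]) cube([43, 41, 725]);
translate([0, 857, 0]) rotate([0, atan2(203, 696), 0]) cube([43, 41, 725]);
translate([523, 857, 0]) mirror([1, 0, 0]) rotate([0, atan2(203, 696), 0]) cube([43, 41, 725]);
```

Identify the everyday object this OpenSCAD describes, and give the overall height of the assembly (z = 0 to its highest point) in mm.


A sawhorse. The overall height is 738 mm.

A beam across two mirrored pairs of raked legs — a sawhorse. The beam's underside is at z = 696 (matching the legs' vertical rise in atan2(203, 696)) and the beam is 42 mm tall, so its top is at 696 + 42 = 738 mm. The raked legs top out at the beam's underside, so that is the highest point.


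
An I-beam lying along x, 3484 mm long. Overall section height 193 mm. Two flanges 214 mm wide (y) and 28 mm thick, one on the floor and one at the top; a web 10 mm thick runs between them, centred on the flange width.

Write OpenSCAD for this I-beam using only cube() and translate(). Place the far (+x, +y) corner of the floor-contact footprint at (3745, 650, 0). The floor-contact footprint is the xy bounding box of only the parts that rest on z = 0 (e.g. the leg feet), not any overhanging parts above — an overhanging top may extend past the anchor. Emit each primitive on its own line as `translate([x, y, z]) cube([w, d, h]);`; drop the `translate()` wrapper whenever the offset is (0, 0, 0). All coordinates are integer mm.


translate([261, 436, 0]) cube([3484, 214, 28]);
translate([261, 538, 28]) cube([3484, 10, 137]);
translate([261, 436, 165]) cube([3484, 214, 28]);


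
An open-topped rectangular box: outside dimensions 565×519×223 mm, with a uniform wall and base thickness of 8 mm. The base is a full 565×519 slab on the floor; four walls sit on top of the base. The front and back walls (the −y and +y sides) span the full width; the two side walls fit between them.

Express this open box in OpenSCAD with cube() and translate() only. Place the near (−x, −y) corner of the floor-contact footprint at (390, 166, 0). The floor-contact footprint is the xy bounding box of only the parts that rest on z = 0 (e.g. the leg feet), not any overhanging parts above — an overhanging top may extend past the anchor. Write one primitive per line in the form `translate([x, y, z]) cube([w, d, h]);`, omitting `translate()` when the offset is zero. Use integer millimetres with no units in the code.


translate([390, 166, 0]) cube([565, 519, 8]);
translate([390, 166, 8]) cube([565, 8, 215]);
translate([390, 677, 8]) cube([565, 8, 215]);
translate([390, 174, 8]) cube([8, 503, 215]);
translate([947, 174, 8]) cube([8, 503, 215]);


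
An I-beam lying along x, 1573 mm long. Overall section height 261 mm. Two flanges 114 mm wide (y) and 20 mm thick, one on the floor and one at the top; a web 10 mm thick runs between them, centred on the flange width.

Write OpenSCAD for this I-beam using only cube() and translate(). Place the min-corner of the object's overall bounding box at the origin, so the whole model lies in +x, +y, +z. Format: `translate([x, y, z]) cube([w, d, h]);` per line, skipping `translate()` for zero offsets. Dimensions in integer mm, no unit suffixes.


cube([1573, 114, 20]);
translate([0, 52, 20]) cube([1573, 10, 221]);
translate([0, 0, 241]) cube([1573, 114, 20]);


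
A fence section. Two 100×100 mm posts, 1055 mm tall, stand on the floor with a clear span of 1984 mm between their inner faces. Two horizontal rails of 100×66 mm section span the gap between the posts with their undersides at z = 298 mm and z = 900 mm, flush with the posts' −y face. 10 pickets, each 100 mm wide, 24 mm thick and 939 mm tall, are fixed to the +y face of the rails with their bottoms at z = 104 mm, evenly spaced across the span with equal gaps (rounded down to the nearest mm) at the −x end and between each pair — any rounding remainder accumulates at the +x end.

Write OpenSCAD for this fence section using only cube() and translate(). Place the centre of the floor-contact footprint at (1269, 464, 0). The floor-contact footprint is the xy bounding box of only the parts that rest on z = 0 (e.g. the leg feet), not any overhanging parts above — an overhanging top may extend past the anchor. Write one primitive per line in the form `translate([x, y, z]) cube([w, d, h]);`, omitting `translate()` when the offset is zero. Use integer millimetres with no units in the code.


translate([177, 414, 0]) cube([100, 100, 1055]);
translate([2261, 414, 0]) cube([100, 100, 1055]);
translate([277, 414, 298]) cube([1984, 100, 66]);
translate([277, 414, 900]) cube([1984, 100, 66]);
translate([366, 514, 104]) cube([100, 24, 939]);
translate([555, 514, 104]) cube([100, 24, 939]);
translate([744, 514, 104]) cube([100, 24, 939]);
translate([933, 514, 104]) cube([100, 24, 939]);
translate([1122, 514, 104]) cube([100, 24, 939]);
translate([1311, 514, 104]) cube([100, 24, 939]);
translate([1500, 514, 104]) cube([100, 24, 939]);
translate([1689, 514, 104]) cube([100, 24, 939]);
translate([1878, 514, 104]) cube([100, 24, 939]);
translate([2067, 514, 104]) cube([100, 24, 939]);
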